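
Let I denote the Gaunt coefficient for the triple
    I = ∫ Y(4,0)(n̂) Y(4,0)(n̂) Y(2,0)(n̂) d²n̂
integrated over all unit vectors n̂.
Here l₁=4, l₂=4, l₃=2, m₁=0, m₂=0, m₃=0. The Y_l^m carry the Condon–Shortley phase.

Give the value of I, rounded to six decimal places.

0.163840

Checks pass: Σm=0; 10 even; l₃=2∈[0,8].
(2·4+1)(2·4+1)(2·2+1) = 405
Δ: 6! 2! 2! / 11! → 1/13860
sum: t=2:+1/192 t=3:−1/36 t=4:+1/192 = -5/288
3j²(4 4 2; 0 0 0) = Δ·Π!·Σ² = 20/693  (sign -1)
(m-triple is (0,0,0) — same symbol as above.)
combine: 4πI² = 405·20/693·20/693 = 2000/5929
take √, sign +1: I = 0.16383977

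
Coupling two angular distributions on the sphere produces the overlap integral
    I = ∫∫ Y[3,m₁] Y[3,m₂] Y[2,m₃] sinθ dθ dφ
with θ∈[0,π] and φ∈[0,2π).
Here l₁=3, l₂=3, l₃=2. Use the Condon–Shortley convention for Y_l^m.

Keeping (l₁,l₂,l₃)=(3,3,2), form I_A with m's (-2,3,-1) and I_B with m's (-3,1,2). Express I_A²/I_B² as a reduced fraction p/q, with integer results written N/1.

5/2

Shared (l₁,l₂,l₃)=(3,3,2): N and (l;000)² cancel in I_A²/I_B².
A: Δ = 4!·2!·2!/9! = 1/3780; Racah Σ t=4..4: t=4:+1/48 = 1/48; ⇒ 3j(3 3 2; -2 3 -1)² = 5/84, sgn -1
B: Δ = 4!·2!·2!/9! = 1/3780; Racah Σ t=4..4: t=4:+1/96 = 1/96; ⇒ 3j(3 3 2; -3 1 2)² = 1/42, sgn +1
I_A²/I_B² = (5/84)/(1/42) = 5/2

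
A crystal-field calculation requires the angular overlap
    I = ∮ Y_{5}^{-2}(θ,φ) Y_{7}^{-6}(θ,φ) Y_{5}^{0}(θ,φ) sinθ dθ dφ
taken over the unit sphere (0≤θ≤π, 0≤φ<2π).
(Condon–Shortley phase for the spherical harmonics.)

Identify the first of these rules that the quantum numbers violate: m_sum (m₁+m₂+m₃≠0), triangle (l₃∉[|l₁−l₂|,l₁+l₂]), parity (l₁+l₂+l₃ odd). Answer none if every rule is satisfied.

azimuthal sum: -2 − 6 + 0 = -8  ✗
2 ≤ 5 ≤ 12 (triangle on l)
L = 5 + 7 + 5 = 17 (odd)

m_sum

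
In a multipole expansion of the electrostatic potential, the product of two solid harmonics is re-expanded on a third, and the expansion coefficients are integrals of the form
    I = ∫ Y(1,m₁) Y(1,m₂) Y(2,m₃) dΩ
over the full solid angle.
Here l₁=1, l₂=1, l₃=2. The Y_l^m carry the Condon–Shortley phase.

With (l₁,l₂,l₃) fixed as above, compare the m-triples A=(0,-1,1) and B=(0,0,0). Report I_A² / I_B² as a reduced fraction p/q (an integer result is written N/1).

Same 1,1,2: normalisation and zero-m 3j drop out of the ratio.
A: Δ: 0! 2! 2! / 5! → 1/30; sum: t=0:+1/2 = 1/2; 3j²(1 1 2; 0 -1 1) = Δ·Π!·Σ² = 1/10  (sign -1)
B: Δ: 0! 2! 2! / 5! → 1/30; sum: t=0:+1/1 = 1/1; 3j²(1 1 2; 0 0 0) = Δ·Π!·Σ² = 2/15  (sign +1)
I_A²/I_B² = (1/10)/(2/15) = 3/4

3/4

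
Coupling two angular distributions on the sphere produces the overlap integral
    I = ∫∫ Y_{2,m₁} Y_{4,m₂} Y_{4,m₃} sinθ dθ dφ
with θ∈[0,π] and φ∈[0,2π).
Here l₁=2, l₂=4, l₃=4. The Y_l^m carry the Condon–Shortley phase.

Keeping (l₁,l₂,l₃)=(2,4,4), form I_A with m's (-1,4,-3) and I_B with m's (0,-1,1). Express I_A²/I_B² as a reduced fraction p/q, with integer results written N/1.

Same 2,4,4: normalisation and zero-m 3j drop out of the ratio.
A: Δ: 2! 2! 6! / 11! → 1/13860; sum: t=2:+1/1440 = 1/1440; 3j²(2 4 4; -1 4 -3) = Δ·Π!·Σ² = 7/165  (sign -1)
B: Δ: 2! 2! 6! / 11! → 1/13860; sum: t=0:+1/144 t=1:−1/48 t=2:+1/480 = -17/1440; 3j²(2 4 4; 0 -1 1) = Δ·Π!·Σ² = 289/13860  (sign +1)
I_A²/I_B² = (7/165)/(289/13860) = 588/289

588/289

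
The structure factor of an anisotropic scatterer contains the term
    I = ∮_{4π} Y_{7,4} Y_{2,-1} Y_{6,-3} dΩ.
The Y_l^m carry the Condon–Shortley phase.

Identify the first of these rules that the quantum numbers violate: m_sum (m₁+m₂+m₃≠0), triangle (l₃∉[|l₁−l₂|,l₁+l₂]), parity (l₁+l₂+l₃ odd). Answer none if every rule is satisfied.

m₁+m₂+m₃ = 4 − 1 − 3 = 0  ✓
triangle: |7−2|=5 ≤ l₃=6 ≤ 7+2=9  ✓
parity: l₁+l₂+l₃ = 15 is odd  ✗

parity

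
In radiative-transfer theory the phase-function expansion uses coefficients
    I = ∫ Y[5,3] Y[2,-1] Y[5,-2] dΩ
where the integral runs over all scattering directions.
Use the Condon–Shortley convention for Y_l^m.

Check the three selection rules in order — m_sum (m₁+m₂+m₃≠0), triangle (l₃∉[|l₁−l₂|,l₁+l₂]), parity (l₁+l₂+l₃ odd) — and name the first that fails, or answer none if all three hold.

none

Σmᵢ = 0  ✓
l₃∈[|l₁−l₂|,l₁+l₂]=[3,7], have l₃=5  ✓
Σlᵢ = 12 ⇒ even  ✓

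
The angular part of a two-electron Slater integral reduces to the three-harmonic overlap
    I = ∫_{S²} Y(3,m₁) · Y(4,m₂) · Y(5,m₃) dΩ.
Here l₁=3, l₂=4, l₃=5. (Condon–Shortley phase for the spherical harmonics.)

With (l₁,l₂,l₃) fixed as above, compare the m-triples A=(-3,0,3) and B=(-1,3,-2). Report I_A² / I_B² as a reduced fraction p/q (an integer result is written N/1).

Same 3,4,5: normalisation and zero-m 3j drop out of the ratio.
A: Δ: 2! 4! 6! / 13! → 1/180180; sum: t=2:+1/2304 = 1/2304; 3j²(3 4 5; -3 0 3) = Δ·Π!·Σ² = 5/143  (sign +1)
B: Δ: 2! 4! 6! / 13! → 1/180180; sum: t=1:−1/4320 t=2:+1/960 = 7/8640; 3j²(3 4 5; -1 3 -2) = Δ·Π!·Σ² = 343/12870  (sign -1)
I_A²/I_B² = (5/143)/(343/12870) = 450/343

450/343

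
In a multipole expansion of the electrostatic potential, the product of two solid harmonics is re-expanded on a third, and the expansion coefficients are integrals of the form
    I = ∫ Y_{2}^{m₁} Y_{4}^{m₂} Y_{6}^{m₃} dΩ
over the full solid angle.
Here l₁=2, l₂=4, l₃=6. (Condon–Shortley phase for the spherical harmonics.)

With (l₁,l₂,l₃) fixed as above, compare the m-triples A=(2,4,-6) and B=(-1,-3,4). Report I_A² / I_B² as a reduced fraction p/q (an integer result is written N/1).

Same 2,4,6: normalisation and zero-m 3j drop out of the ratio.
A: Δ: 0! 4! 8! / 13! → 1/6435; sum: t=0:+1/967680 = 1/967680; 3j²(2 4 6; 2 4 -6) = Δ·Π!·Σ² = 1/13  (sign +1)
B: Δ: 0! 4! 8! / 13! → 1/6435; sum: t=0:+1/30240 = 1/30240; 3j²(2 4 6; -1 -3 4) = Δ·Π!·Σ² = 16/429  (sign +1)
I_A²/I_B² = (1/13)/(16/429) = 33/16

33/16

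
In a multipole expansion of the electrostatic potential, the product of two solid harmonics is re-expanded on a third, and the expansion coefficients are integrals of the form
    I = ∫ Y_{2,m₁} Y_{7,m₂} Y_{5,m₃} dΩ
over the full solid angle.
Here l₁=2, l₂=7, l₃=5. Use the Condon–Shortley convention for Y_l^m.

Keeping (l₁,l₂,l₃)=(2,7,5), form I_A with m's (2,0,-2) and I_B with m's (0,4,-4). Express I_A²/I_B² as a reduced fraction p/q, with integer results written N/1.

l's match ⇒ only the (l;m) 3-j factors differ between A and B.
A: triangle coeff Δ(2,7,5) = 1/15015; Σ_t [0,0]: t=0:+1/725760 = 1/725760; (3j)²=1/429 [(2 7 5; 2 0 -2)], sign=-1
B: triangle coeff Δ(2,7,5) = 1/15015; Σ_t [2,2]: t=2:+1/1451520 = 1/1451520; (3j)²=1/91 [(2 7 5; 0 4 -4)], sign=-1
I_A²/I_B² = (1/429)/(1/91) = 7/33

7/33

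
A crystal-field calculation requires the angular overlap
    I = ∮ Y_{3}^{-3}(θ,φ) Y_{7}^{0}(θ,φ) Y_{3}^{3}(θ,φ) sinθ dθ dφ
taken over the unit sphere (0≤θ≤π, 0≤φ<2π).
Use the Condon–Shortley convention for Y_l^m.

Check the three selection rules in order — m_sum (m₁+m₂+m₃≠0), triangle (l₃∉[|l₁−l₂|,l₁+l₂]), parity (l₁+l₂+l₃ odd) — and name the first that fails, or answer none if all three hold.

triangle

m₁+m₂+m₃ = -3 + 0 + 3 = 0  ✓
triangle: |3−7|=4 ≤ l₃=3 ≤ 3+7=10  ✗
parity: l₁+l₂+l₃ = 13 is odd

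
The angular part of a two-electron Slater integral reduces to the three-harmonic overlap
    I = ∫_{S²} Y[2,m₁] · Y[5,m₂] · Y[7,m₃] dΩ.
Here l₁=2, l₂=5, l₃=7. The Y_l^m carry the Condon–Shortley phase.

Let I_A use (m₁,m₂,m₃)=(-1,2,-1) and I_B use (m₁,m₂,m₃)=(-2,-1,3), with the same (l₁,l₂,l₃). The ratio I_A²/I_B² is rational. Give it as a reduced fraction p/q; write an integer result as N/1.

l's match ⇒ only the (l;m) 3-j factors differ between A and B.
A: triangle coeff Δ(2,5,7) = 1/15015; Σ_t [0,0]: t=0:+1/181440 = 1/181440; (3j)²=32/3003 [(2 5 7; -1 2 -1)], sign=+1
B: triangle coeff Δ(2,5,7) = 1/15015; Σ_t [0,0]: t=0:+1/414720 = 1/414720; (3j)²=2/143 [(2 5 7; -2 -1 3)], sign=+1
I_A²/I_B² = (32/3003)/(2/143) = 16/21

16/21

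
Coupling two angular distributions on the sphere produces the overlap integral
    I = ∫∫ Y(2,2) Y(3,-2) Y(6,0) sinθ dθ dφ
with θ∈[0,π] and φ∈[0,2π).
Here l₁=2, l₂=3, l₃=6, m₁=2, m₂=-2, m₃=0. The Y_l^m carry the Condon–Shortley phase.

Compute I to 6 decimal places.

0.000000

l₃=6 ∉ [1,5] — triangle fails ⇒ I = 0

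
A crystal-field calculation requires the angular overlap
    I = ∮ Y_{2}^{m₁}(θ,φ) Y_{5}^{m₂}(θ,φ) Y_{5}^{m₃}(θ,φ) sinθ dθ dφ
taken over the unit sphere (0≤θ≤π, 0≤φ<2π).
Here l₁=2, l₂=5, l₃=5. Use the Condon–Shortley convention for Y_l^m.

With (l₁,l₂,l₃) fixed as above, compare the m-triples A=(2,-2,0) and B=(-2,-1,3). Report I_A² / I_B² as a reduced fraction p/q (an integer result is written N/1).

Shared (l₁,l₂,l₃)=(2,5,5): N and (l;000)² cancel in I_A²/I_B².
A: Δ = 2!·2!·8!/13! = 1/38610; Racah Σ t=0..0: t=0:+1/2880 = 1/2880; ⇒ 3j(2 5 5; 2 -2 0)² = 14/429, sgn -1
B: Δ = 2!·2!·8!/13! = 1/38610; Racah Σ t=2..2: t=2:+1/5760 = 1/5760; ⇒ 3j(2 5 5; -2 -1 3)² = 56/2145, sgn +1
I_A²/I_B² = (14/429)/(56/2145) = 5/4

5/4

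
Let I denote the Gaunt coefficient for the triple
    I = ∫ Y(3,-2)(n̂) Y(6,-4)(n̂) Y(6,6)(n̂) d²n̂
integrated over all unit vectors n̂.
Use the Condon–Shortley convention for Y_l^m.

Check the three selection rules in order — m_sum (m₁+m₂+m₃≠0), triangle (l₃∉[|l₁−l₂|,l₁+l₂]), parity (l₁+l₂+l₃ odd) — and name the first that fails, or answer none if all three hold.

m₁+m₂+m₃ = -2 − 4 + 6 = 0  ✓
triangle: |3−6|=3 ≤ l₃=6 ≤ 3+6=9  ✓
parity: l₁+l₂+l₃ = 15 is odd  ✗

parity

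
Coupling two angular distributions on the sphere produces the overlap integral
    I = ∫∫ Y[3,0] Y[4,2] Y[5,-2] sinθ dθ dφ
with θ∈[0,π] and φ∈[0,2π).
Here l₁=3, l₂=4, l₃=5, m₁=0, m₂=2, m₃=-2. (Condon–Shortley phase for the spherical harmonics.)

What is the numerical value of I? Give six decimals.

0.022664

Rules hold: Σm=0, L=12 even, 1≤5≤7.
N = 7·9·11 = 693
Δ = 2!·4!·6!/13! = 1/180180
Racah Σ t=0..2: t=0:+1/576 t=1:−1/144 t=2:+1/576 = -1/288
⇒ 3j(3 4 5; 0 0 0)² = 20/1001, sgn +1
Racah Σ t=0..2: t=0:+1/8640 t=1:−1/480 t=2:+1/576 = -1/4320
⇒ 3j(3 4 5; 0 2 -2)² = 1/2145, sgn +1
4πI² = N·(3j₀)²·(3jₘ)² = 12/1859
I = +1·√(0.00645508/4π) = 0.02266449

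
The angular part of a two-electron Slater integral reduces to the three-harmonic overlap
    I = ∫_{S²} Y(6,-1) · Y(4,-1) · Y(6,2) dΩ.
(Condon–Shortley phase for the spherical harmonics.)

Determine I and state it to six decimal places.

0.113069

Checks pass: Σm=0; 16 even; l₃=6∈[2,10].
(2·6+1)(2·4+1)(2·6+1) = 1521
Δ: 4! 8! 4! / 17! → 1/15315300
sum: t=0:+1/829440 t=1:−1/25920 t=2:+1/9216 t=3:−1/25920 t=4:+1/829440 = 7/207360
3j²(6 4 6; 0 0 0) = Δ·Π!·Σ² = 28/2431  (sign +1)
sum: t=0:+1/725760 t=1:−1/34560 t=2:+1/17280 t=3:−1/82944 = 53/2903040
3j²(6 4 6; -1 -1 2) = Δ·Π!·Σ² = 2809/306306  (sign +1)
combine: 4πI² = 1521·28/2431·2809/306306 = 5618/34969
take √, sign +1: I = 0.11306920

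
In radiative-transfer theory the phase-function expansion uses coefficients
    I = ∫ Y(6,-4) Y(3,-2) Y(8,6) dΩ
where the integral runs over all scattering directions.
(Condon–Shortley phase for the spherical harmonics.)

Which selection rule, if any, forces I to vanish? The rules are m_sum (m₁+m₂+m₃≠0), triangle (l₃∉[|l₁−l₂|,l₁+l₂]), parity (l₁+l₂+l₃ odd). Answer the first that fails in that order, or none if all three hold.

azimuthal sum: -4 − 2 + 6 = 0  ✓
3 ≤ 8 ≤ 9 (triangle on l)  ✓
L = 6 + 3 + 8 = 17 (odd)  ✗

parity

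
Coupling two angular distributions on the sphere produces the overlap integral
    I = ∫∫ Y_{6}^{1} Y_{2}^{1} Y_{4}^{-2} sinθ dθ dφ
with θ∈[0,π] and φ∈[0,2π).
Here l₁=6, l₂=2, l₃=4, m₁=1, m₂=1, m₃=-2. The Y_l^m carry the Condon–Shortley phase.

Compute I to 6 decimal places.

Rules hold: Σm=0, L=12 even, 4≤4≤8.
N = 13·5·9 = 585
Δ = 4!·8!·0!/13! = 1/6435
Racah Σ t=2..2: t=2:+1/2304 = 1/2304
⇒ 3j(6 2 4; 0 0 0)² = 5/143, sgn +1
Racah Σ t=3..3: t=3:−1/8640 = -1/8640
⇒ 3j(6 2 4; 1 1 -2)² = 14/1287, sgn -1
4πI² = N·(3j₀)²·(3jₘ)² = 350/1573
I = -1·√(0.222505/4π) = -0.13306527

-0.133065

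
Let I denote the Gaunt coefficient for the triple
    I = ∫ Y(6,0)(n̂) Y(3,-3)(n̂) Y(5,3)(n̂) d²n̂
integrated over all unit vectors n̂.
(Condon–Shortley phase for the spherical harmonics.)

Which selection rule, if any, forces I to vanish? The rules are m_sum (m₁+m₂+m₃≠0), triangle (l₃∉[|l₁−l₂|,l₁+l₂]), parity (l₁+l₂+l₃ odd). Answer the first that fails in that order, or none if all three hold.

none

Σmᵢ = 0  ✓
l₃∈[|l₁−l₂|,l₁+l₂]=[3,9], have l₃=5  ✓
Σlᵢ = 14 ⇒ even  ✓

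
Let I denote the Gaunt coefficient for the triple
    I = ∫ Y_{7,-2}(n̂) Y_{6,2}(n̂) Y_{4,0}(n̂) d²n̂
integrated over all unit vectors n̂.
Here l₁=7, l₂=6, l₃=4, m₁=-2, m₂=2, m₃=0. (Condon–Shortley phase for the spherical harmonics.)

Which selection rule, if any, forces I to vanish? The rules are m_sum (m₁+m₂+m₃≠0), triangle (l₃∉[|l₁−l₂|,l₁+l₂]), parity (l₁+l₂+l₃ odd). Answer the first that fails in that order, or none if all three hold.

parity

azimuthal sum: -2 + 2 + 0 = 0  ✓
1 ≤ 4 ≤ 13 (triangle on l)  ✓
L = 7 + 6 + 4 = 17 (odd)  ✗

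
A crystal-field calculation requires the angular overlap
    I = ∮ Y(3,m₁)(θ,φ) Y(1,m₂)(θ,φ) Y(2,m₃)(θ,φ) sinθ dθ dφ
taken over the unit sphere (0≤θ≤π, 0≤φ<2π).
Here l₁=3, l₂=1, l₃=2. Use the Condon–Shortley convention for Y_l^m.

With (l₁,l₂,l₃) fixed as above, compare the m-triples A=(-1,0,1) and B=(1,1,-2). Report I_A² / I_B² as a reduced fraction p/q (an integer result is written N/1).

Shared (l₁,l₂,l₃)=(3,1,2): N and (l;000)² cancel in I_A²/I_B².
A: Δ = 2!·4!·0!/7! = 1/105; Racah Σ t=1..1: t=1:−1/6 = -1/6; ⇒ 3j(3 1 2; -1 0 1)² = 8/105, sgn +1
B: Δ = 2!·4!·0!/7! = 1/105; Racah Σ t=2..2: t=2:+1/48 = 1/48; ⇒ 3j(3 1 2; 1 1 -2)² = 1/105, sgn +1
I_A²/I_B² = (8/105)/(1/105) = 8/1

8/1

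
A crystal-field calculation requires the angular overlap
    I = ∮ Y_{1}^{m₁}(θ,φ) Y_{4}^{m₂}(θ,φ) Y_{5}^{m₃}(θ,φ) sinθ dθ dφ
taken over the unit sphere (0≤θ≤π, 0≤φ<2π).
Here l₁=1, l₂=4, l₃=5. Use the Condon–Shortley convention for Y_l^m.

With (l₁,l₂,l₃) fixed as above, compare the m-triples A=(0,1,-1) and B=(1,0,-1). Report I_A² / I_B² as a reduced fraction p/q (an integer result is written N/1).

8/5

Same 1,4,5: normalisation and zero-m 3j drop out of the ratio.
A: Δ: 0! 2! 8! / 11! → 1/495; sum: t=0:+1/720 = 1/720; 3j²(1 4 5; 0 1 -1) = Δ·Π!·Σ² = 8/165  (sign +1)
B: Δ: 0! 2! 8! / 11! → 1/495; sum: t=0:+1/1152 = 1/1152; 3j²(1 4 5; 1 0 -1) = Δ·Π!·Σ² = 1/33  (sign +1)
I_A²/I_B² = (8/165)/(1/33) = 8/5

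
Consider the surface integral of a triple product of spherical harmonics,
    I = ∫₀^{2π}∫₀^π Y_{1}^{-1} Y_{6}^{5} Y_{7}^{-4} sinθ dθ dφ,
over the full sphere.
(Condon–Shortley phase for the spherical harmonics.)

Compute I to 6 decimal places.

0.060604

m-sum 0 ✓  L=14 even ✓  5≤7≤7 ✓
Π(2lᵢ+1) = 3×13×15 = 585
triangle coeff Δ(1,6,7) = 1/1365
Σ_t [0,0]: t=0:+1/518400 = 1/518400
(3j)²=7/195 [(1 6 7; 0 0 0)], sign=-1
Σ_t [0,0]: t=0:+1/79833600 = 1/79833600
(3j)²=1/455 [(1 6 7; -1 5 -4)], sign=-1
⇒ 4πI² = 3/65
I = (+1)√(3/65/(4π)) = 0.06060368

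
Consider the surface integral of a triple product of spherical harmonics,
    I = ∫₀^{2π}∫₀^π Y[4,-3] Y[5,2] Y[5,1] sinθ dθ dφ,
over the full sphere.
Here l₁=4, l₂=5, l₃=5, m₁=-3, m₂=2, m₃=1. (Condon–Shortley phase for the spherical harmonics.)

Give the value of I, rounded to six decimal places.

Rules hold: Σm=0, L=14 even, 1≤5≤9.
N = 9·11·11 = 1089
Δ = 4!·4!·6!/15! = 1/3153150
Racah Σ t=0..4: t=0:+1/69120 t=1:−1/1728 t=2:+1/576 t=3:−1/1728 t=4:+1/69120 = 7/11520
⇒ 3j(4 5 5; 0 0 0)² = 2/143, sgn -1
Racah Σ t=3..4: t=3:−1/6912 t=4:+1/5184 = 1/20736
⇒ 3j(4 5 5; -3 2 1)² = 5/2574, sgn +1
4πI² = N·(3j₀)²·(3jₘ)² = 5/169
I = -1·√(0.0295858/4π) = -0.04852178

-0.048522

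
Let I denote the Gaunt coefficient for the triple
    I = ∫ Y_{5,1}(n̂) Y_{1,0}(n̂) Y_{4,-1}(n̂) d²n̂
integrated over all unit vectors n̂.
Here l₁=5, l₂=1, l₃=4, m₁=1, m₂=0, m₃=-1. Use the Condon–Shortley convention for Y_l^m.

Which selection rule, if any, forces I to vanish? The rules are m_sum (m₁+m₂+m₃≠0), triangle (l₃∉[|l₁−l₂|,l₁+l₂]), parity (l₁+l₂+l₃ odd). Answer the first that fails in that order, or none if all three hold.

azimuthal sum: 1 + 0 − 1 = 0  ✓
4 ≤ 4 ≤ 6 (triangle on l)  ✓
L = 5 + 1 + 4 = 10 (even)  ✓

none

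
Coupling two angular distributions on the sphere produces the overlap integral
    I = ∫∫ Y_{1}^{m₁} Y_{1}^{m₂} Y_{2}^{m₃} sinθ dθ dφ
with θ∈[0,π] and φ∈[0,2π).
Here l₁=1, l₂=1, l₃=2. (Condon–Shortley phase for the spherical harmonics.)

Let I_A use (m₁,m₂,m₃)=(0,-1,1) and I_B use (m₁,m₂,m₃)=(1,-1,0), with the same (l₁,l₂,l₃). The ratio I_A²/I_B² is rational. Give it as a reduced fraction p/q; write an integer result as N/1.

3/1

Same 1,1,2: normalisation and zero-m 3j drop out of the ratio.
A: Δ: 0! 2! 2! / 5! → 1/30; sum: t=0:+1/2 = 1/2; 3j²(1 1 2; 0 -1 1) = Δ·Π!·Σ² = 1/10  (sign -1)
B: Δ: 0! 2! 2! / 5! → 1/30; sum: t=0:+1/4 = 1/4; 3j²(1 1 2; 1 -1 0) = Δ·Π!·Σ² = 1/30  (sign +1)
I_A²/I_B² = (1/10)/(1/30) = 3/1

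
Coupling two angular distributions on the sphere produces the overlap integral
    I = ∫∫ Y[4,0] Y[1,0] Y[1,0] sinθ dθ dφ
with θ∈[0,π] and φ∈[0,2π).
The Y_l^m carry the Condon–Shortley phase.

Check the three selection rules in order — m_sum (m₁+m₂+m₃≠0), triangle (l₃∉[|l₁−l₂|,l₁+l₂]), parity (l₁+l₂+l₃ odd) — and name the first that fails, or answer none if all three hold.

m₁+m₂+m₃ = 0 + 0 + 0 = 0  ✓
triangle: |4−1|=3 ≤ l₃=1 ≤ 4+1=5  ✗
parity: l₁+l₂+l₃ = 6 is even

triangle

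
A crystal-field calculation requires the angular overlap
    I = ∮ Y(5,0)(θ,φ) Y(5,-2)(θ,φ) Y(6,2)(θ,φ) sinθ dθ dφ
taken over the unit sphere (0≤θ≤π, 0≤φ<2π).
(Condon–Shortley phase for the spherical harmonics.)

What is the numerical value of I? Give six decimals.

-0.043391

m-sum 0 ✓  L=16 even ✓  0≤6≤10 ✓
Π(2lᵢ+1) = 11×11×13 = 1573
triangle coeff Δ(5,5,6) = 1/28588560
Σ_t [0,4]: t=0:+1/345600 t=1:−1/13824 t=2:+1/5184 t=3:−1/13824 t=4:+1/345600 = 7/129600
(3j)²=80/7293 [(5 5 6; 0 0 0)], sign=+1
Σ_t [0,3]: t=0:+1/103680 t=1:−1/13824 t=2:+1/17280 t=3:−1/207360 = -1/103680
(3j)²=10/7293 [(5 5 6; 0 -2 2)], sign=-1
⇒ 4πI² = 800/33813
I = (-1)√(800/33813/(4π)) = -0.04339086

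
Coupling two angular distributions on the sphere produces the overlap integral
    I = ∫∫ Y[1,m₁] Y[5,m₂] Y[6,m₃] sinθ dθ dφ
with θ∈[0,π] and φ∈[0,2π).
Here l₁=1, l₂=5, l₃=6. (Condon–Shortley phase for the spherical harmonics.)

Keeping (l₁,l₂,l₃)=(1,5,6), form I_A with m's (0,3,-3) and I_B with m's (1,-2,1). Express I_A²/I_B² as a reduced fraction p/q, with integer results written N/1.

27/10

l's match ⇒ only the (l;m) 3-j factors differ between A and B.
A: triangle coeff Δ(1,5,6) = 1/858; Σ_t [0,0]: t=0:+1/80640 = 1/80640; (3j)²=9/286 [(1 5 6; 0 3 -3)], sign=-1
B: triangle coeff Δ(1,5,6) = 1/858; Σ_t [0,0]: t=0:+1/60480 = 1/60480; (3j)²=5/429 [(1 5 6; 1 -2 1)], sign=-1
I_A²/I_B² = (9/286)/(5/429) = 27/10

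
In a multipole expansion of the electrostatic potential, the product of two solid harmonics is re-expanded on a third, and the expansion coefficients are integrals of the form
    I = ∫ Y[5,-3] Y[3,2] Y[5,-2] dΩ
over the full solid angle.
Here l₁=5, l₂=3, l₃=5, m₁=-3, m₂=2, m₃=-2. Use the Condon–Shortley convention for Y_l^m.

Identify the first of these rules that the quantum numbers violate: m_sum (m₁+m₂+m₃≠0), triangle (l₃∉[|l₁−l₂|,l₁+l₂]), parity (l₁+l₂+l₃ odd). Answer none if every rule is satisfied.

m_sum

Σmᵢ = -3  ✗
l₃∈[|l₁−l₂|,l₁+l₂]=[2,8], have l₃=5
Σlᵢ = 13 ⇒ odd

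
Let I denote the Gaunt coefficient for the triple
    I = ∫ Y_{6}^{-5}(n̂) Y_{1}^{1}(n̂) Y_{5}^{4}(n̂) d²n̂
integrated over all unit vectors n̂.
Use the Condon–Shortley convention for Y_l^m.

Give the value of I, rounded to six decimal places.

Rules hold: Σm=0, L=12 even, 5≤5≤7.
N = 13·3·11 = 429
Δ = 2!·10!·0!/13! = 1/858
Racah Σ t=1..1: t=1:−1/14400 = -1/14400
⇒ 3j(6 1 5; 0 0 0)² = 6/143, sgn +1
Racah Σ t=2..2: t=2:+1/725760 = 1/725760
⇒ 3j(6 1 5; -5 1 4)² = 5/78, sgn -1
4πI² = N·(3j₀)²·(3jₘ)² = 15/13
I = -1·√(1.15385/4π) = -0.30301841

-0.303018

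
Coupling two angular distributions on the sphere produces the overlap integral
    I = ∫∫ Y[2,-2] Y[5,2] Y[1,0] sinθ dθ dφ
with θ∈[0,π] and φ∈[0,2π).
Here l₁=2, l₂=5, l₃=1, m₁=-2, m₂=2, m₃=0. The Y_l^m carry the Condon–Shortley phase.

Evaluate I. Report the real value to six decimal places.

triangle: need 3≤l₃≤7, have 1; I=0

0.000000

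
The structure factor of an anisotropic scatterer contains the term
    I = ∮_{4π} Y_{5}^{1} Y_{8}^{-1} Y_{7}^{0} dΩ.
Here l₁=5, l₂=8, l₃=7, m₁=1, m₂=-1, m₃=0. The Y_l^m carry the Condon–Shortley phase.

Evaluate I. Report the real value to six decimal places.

Rules hold: Σm=0, L=20 even, 3≤7≤13.
N = 11·17·15 = 2805
Δ = 6!·4!·10!/21! = 1/814773960
Racah Σ t=1..5: t=1:−1/87091200 t=2:+1/4976640 t=3:−1/2073600 t=4:+1/4976640 t=5:−1/87091200 = -1/9676800
⇒ 3j(5 8 7; 0 0 0)² = 360/46189, sgn +1
Racah Σ t=0..4: t=0:+1/522547200 t=1:−1/12441600 t=2:+1/2764800 t=3:−1/3732480 t=4:+1/34836480 = 23/522547200
⇒ 3j(5 8 7; 1 -1 0)² = 529/277134, sgn -1
4πI² = N·(3j₀)²·(3jₘ)² = 476100/11408683
I = -1·√(0.0417314/4π) = -0.05762705

-0.057627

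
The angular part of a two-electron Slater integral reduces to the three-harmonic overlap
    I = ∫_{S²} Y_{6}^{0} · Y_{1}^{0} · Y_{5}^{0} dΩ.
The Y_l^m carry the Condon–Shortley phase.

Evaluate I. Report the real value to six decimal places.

0.245154

m-sum 0 ✓  L=12 even ✓  5≤5≤7 ✓
Π(2lᵢ+1) = 13×3×11 = 429
triangle coeff Δ(6,1,5) = 1/858
Σ_t [1,1]: t=1:−1/14400 = -1/14400
(3j)²=6/143 [(6 1 5; 0 0 0)], sign=+1
(m-triple is (0,0,0) — same symbol as above.)
⇒ 4πI² = 108/143
I = (+1)√(108/143/(4π)) = 0.24515397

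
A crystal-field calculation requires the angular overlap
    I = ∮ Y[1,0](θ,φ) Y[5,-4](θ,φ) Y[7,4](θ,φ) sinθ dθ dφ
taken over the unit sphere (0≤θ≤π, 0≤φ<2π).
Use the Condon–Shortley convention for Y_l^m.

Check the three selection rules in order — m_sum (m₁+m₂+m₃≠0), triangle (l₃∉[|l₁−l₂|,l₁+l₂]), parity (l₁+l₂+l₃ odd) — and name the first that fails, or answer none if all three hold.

triangle

m₁+m₂+m₃ = 0 − 4 + 4 = 0  ✓
triangle: |1−5|=4 ≤ l₃=7 ≤ 1+5=6  ✗
parity: l₁+l₂+l₃ = 13 is odd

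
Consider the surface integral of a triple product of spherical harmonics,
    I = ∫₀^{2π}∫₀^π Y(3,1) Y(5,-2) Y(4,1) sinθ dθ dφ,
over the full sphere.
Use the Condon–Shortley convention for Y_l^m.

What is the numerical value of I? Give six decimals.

Checks pass: Σm=0; 12 even; l₃=4∈[2,8].
(2·3+1)(2·5+1)(2·4+1) = 693
Δ: 4! 2! 6! / 13! → 1/180180
sum: t=1:−1/576 t=2:+1/144 t=3:−1/576 = 1/288
3j²(3 5 4; 0 0 0) = Δ·Π!·Σ² = 20/1001  (sign +1)
sum: t=0:+1/1728 t=1:−1/288 t=2:+1/960 = -1/540
3j²(3 5 4; 1 -2 1) = Δ·Π!·Σ² = 128/6435  (sign +1)
combine: 4πI² = 693·20/1001·128/6435 = 512/1859
take √, sign +1: I = 0.14804384

0.148044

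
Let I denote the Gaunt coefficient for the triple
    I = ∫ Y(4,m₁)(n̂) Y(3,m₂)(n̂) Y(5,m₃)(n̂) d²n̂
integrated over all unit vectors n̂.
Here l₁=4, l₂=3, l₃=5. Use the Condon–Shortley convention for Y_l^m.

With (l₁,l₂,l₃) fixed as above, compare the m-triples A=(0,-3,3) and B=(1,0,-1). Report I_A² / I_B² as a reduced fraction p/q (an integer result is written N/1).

1050/361

Same 4,3,5: normalisation and zero-m 3j drop out of the ratio.
A: Δ: 2! 6! 4! / 13! → 1/180180; sum: t=0:+1/2304 = 1/2304; 3j²(4 3 5; 0 -3 3) = Δ·Π!·Σ² = 5/143  (sign +1)
B: Δ: 2! 6! 4! / 13! → 1/180180; sum: t=0:+1/432 t=1:−1/192 t=2:+1/1440 = -19/8640; 3j²(4 3 5; 1 0 -1) = Δ·Π!·Σ² = 361/30030  (sign -1)
I_A²/I_B² = (5/143)/(361/30030) = 1050/361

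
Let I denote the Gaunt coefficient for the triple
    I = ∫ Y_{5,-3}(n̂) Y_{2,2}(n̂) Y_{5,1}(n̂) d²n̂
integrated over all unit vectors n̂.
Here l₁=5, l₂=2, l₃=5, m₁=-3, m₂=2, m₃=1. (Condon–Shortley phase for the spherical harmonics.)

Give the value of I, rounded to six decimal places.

0.171169

Checks pass: Σm=0; 12 even; l₃=5∈[3,7].
(2·5+1)(2·2+1)(2·5+1) = 605
Δ: 2! 8! 2! / 13! → 1/38610
sum: t=0:+1/2880 t=1:−1/576 t=2:+1/2880 = -1/960
3j²(5 2 5; 0 0 0) = Δ·Π!·Σ² = 10/429  (sign +1)
sum: t=2:+1/5760 = 1/5760
3j²(5 2 5; -3 2 1) = Δ·Π!·Σ² = 56/2145  (sign +1)
combine: 4πI² = 605·10/429·56/2145 = 560/1521
take √, sign +1: I = 0.17116875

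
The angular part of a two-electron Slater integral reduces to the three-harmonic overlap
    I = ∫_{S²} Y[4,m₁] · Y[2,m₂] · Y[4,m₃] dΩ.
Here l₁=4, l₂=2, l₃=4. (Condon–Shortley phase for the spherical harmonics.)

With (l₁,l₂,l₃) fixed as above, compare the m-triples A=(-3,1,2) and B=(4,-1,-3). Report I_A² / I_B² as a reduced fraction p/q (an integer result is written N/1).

Shared (l₁,l₂,l₃)=(4,2,4): N and (l;000)² cancel in I_A²/I_B².
A: Δ = 2!·6!·2!/11! = 1/13860; Racah Σ t=1..2: t=1:−1/1440 t=2:+1/240 = 1/288; ⇒ 3j(4 2 4; -3 1 2)² = 5/132, sgn +1
B: Δ = 2!·6!·2!/11! = 1/13860; Racah Σ t=0..0: t=0:+1/1440 = 1/1440; ⇒ 3j(4 2 4; 4 -1 -3)² = 7/165, sgn -1
I_A²/I_B² = (5/132)/(7/165) = 25/28

25/28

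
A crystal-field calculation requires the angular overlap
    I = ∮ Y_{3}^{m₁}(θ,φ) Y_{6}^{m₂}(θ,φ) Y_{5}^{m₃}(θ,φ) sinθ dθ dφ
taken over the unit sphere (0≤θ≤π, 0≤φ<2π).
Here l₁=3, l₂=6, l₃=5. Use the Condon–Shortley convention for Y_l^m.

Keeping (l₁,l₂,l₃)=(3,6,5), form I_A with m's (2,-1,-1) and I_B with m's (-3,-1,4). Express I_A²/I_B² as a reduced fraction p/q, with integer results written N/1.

Shared (l₁,l₂,l₃)=(3,6,5): N and (l;000)² cancel in I_A²/I_B².
A: Δ = 4!·2!·8!/15! = 1/675675; Racah Σ t=0..1: t=0:+1/17280 t=1:−1/6912 = -1/11520; ⇒ 3j(3 6 5; 2 -1 -1)² = 2/143, sgn -1
B: Δ = 4!·2!·8!/15! = 1/675675; Racah Σ t=4..4: t=4:+1/241920 = 1/241920; ⇒ 3j(3 6 5; -3 -1 4)² = 4/1001, sgn -1
I_A²/I_B² = (2/143)/(4/1001) = 7/2

7/2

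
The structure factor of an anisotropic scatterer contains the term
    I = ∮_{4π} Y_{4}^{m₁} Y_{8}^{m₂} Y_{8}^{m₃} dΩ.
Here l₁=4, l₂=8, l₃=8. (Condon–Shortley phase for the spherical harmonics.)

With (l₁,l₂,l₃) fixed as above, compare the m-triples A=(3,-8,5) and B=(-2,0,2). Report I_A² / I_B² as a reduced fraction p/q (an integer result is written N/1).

338/567

l's match ⇒ only the (l;m) 3-j factors differ between A and B.
A: triangle coeff Δ(4,8,8) = 1/185175900; Σ_t [0,0]: t=0:+1/68976230400 = 1/68976230400; (3j)²=13/2907 [(4 8 8; 3 -8 5)], sign=-1
B: triangle coeff Δ(4,8,8) = 1/185175900; Σ_t [2,4]: t=2:+1/49766400 t=3:−1/21772800 t=4:+1/92897280 = -1/66355200; (3j)²=63/8398 [(4 8 8; -2 0 2)], sign=-1
I_A²/I_B² = (13/2907)/(63/8398) = 338/567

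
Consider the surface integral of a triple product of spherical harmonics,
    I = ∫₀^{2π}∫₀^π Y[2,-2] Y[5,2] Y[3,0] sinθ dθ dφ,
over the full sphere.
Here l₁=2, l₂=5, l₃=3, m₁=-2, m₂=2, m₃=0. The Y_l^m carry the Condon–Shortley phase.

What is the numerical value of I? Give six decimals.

0.141758

Checks pass: Σm=0; 10 even; l₃=3∈[3,7].
(2·2+1)(2·5+1)(2·3+1) = 385
Δ: 4! 0! 6! / 11! → 1/2310
sum: t=2:+1/144 = 1/144
3j²(2 5 3; 0 0 0) = Δ·Π!·Σ² = 10/231  (sign -1)
sum: t=4:+1/864 = 1/864
3j²(2 5 3; -2 2 0) = Δ·Π!·Σ² = 1/66  (sign -1)
combine: 4πI² = 385·10/231·1/66 = 25/99
take √, sign +1: I = 0.14175797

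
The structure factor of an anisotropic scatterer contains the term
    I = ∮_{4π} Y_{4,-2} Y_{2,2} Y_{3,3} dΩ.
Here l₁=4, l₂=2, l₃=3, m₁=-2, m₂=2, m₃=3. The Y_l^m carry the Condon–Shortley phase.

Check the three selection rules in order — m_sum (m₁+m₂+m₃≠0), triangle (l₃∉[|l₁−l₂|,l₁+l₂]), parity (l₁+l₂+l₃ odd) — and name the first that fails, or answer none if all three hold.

m_sum

Σmᵢ = 3  ✗
l₃∈[|l₁−l₂|,l₁+l₂]=[2,6], have l₃=3
Σlᵢ = 9 ⇒ odd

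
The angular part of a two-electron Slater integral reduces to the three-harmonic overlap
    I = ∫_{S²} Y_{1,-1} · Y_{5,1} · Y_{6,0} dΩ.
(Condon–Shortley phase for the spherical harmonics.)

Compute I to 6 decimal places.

0.158246

Rules hold: Σm=0, L=12 even, 4≤6≤6.
N = 3·11·13 = 429
Δ = 0!·2!·10!/13! = 1/858
Racah Σ t=0..0: t=0:+1/14400 = 1/14400
⇒ 3j(1 5 6; 0 0 0)² = 6/143, sgn +1
Racah Σ t=0..0: t=0:+1/34560 = 1/34560
⇒ 3j(1 5 6; -1 1 0)² = 5/286, sgn +1
4πI² = N·(3j₀)²·(3jₘ)² = 45/143
I = +1·√(0.314685/4π) = 0.15824621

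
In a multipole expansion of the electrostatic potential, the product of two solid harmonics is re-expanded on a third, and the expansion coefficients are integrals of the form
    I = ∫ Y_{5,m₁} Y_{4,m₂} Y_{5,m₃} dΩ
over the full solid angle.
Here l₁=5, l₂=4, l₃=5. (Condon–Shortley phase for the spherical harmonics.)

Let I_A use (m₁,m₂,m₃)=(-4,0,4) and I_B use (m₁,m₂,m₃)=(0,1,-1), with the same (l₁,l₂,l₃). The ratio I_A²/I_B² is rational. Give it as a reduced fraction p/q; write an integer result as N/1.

6/1

Shared (l₁,l₂,l₃)=(5,4,5): N and (l;000)² cancel in I_A²/I_B².
A: Δ = 4!·6!·4!/15! = 1/3153150; Racah Σ t=3..4: t=3:−1/25920 t=4:+1/69120 = -1/41472; ⇒ 3j(5 4 5; -4 0 4)² = 2/143, sgn +1
B: Δ = 4!·6!·4!/15! = 1/3153150; Racah Σ t=1..4: t=1:−1/6912 t=2:+1/864 t=3:−1/1152 t=4:+1/17280 = 7/34560; ⇒ 3j(5 4 5; 0 1 -1)² = 1/429, sgn +1
I_A²/I_B² = (2/143)/(1/429) = 6/1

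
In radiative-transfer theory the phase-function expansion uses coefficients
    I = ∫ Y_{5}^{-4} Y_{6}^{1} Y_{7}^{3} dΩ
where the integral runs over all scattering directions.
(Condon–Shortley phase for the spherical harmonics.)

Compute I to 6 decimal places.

Rules hold: Σm=0, L=18 even, 1≤7≤11.
N = 11·13·15 = 2145
Δ = 4!·6!·8!/19! = 1/174594420
Racah Σ t=0..4: t=0:+1/4147200 t=1:−1/207360 t=2:+1/82944 t=3:−1/207360 t=4:+1/4147200 = 1/345600
⇒ 3j(5 6 7; 0 0 0)² = 420/46189, sgn -1
Racah Σ t=3..4: t=3:−1/2488320 t=4:+1/2073600 = 1/12441600
⇒ 3j(5 6 7; -4 1 3)² = 98/138567, sgn +1
4πI² = N·(3j₀)²·(3jₘ)² = 205800/14919047
I = -1·√(0.0137944/4π) = -0.03313197

-0.033132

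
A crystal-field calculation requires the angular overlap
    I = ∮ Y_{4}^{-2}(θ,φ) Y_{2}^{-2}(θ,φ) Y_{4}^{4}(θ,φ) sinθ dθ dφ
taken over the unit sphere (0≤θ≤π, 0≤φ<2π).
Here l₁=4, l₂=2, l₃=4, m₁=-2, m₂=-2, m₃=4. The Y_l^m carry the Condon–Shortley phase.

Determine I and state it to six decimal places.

m-sum 0 ✓  L=10 even ✓  2≤4≤6 ✓
Π(2lᵢ+1) = 9×5×9 = 405
triangle coeff Δ(4,2,4) = 1/13860
Σ_t [0,2]: t=0:+1/192 t=1:−1/36 t=2:+1/192 = -5/288
(3j)²=20/693 [(4 2 4; 0 0 0)], sign=-1
Σ_t [0,0]: t=0:+1/2880 = 1/2880
(3j)²=2/165 [(4 2 4; -2 -2 4)], sign=+1
⇒ 4πI² = 120/847
I = (-1)√(120/847/(4π)) = -0.10618031

-0.106180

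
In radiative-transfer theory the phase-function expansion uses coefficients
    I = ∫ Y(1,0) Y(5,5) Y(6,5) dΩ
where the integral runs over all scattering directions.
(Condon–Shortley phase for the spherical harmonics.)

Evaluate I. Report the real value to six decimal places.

Σmᵢ = 10 ≠ 0, so the φ-integral vanishes; I = 0

0.000000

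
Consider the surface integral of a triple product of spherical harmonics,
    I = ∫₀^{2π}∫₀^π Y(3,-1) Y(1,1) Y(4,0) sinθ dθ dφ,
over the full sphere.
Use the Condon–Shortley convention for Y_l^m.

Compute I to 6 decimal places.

Checks pass: Σm=0; 8 even; l₃=4∈[2,4].
(2·3+1)(2·1+1)(2·4+1) = 189
Δ: 0! 6! 2! / 9! → 1/252
sum: t=0:+1/36 = 1/36
3j²(3 1 4; 0 0 0) = Δ·Π!·Σ² = 4/63  (sign +1)
sum: t=0:+1/96 = 1/96
3j²(3 1 4; -1 1 0) = Δ·Π!·Σ² = 1/42  (sign +1)
combine: 4πI² = 189·4/63·1/42 = 2/7
take √, sign +1: I = 0.15078601

0.150786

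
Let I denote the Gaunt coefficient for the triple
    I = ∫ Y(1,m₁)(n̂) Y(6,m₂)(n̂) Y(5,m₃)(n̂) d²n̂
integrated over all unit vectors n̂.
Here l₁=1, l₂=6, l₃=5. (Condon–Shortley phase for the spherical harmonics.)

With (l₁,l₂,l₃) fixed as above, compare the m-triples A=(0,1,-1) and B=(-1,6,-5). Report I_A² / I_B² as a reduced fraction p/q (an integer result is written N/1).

35/66

Shared (l₁,l₂,l₃)=(1,6,5): N and (l;000)² cancel in I_A²/I_B².
A: Δ = 2!·0!·10!/13! = 1/858; Racah Σ t=1..1: t=1:−1/17280 = -1/17280; ⇒ 3j(1 6 5; 0 1 -1)² = 35/858, sgn -1
B: Δ = 2!·0!·10!/13! = 1/858; Racah Σ t=2..2: t=2:+1/7257600 = 1/7257600; ⇒ 3j(1 6 5; -1 6 -5)² = 1/13, sgn +1
I_A²/I_B² = (35/858)/(1/13) = 35/66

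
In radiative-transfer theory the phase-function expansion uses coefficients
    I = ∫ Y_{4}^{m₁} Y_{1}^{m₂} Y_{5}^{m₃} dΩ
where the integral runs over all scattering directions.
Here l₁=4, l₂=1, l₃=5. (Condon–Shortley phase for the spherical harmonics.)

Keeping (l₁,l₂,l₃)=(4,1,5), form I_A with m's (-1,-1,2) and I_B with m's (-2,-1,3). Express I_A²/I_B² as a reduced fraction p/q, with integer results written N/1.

3/4

l's match ⇒ only the (l;m) 3-j factors differ between A and B.
A: triangle coeff Δ(4,1,5) = 1/495; Σ_t [0,0]: t=0:+1/1440 = 1/1440; (3j)²=7/165 [(4 1 5; -1 -1 2)], sign=-1
B: triangle coeff Δ(4,1,5) = 1/495; Σ_t [0,0]: t=0:+1/2880 = 1/2880; (3j)²=28/495 [(4 1 5; -2 -1 3)], sign=+1
I_A²/I_B² = (7/165)/(28/495) = 3/4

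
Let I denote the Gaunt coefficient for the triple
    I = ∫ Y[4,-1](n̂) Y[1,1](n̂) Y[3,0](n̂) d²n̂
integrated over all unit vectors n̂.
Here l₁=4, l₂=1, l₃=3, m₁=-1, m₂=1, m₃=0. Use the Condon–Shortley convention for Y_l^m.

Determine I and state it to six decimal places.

-0.194664

m-sum 0 ✓  L=8 even ✓  3≤3≤5 ✓
Π(2lᵢ+1) = 9×3×7 = 189
triangle coeff Δ(4,1,3) = 1/252
Σ_t [1,1]: t=1:−1/36 = -1/36
(3j)²=4/63 [(4 1 3; 0 0 0)], sign=+1
Σ_t [2,2]: t=2:+1/72 = 1/72
(3j)²=5/126 [(4 1 3; -1 1 0)], sign=-1
⇒ 4πI² = 10/21
I = (-1)√(10/21/(4π)) = -0.19466390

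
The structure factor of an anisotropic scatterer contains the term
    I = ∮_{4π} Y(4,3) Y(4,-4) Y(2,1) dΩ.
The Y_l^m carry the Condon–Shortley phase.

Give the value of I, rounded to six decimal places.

0.198645

Rules hold: Σm=0, L=10 even, 0≤2≤8.
N = 9·9·5 = 405
Δ = 6!·2!·2!/11! = 1/13860
Racah Σ t=2..4: t=2:+1/192 t=3:−1/36 t=4:+1/192 = -5/288
⇒ 3j(4 4 2; 0 0 0)² = 20/693, sgn -1
Racah Σ t=0..0: t=0:+1/1440 = 1/1440
⇒ 3j(4 4 2; 3 -4 1)² = 7/165, sgn -1
4πI² = N·(3j₀)²·(3jₘ)² = 60/121
I = +1·√(0.495868/4π) = 0.19864517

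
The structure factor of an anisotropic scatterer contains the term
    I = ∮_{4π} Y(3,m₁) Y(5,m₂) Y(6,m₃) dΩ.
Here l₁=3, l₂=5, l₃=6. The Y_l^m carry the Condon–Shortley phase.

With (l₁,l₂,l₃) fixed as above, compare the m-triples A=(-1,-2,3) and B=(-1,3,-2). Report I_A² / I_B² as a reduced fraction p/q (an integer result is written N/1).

54/49

Shared (l₁,l₂,l₃)=(3,5,6): N and (l;000)² cancel in I_A²/I_B².
A: Δ = 2!·4!·8!/15! = 1/675675; Racah Σ t=0..2: t=0:+1/34560 t=1:−1/8640 t=2:+1/40320 = -1/16128; ⇒ 3j(3 5 6; -1 -2 3)² = 18/1001, sgn +1
B: Δ = 2!·4!·8!/15! = 1/675675; Racah Σ t=0..2: t=0:+1/1935360 t=1:−1/30240 t=2:+1/11520 = 1/18432; ⇒ 3j(3 5 6; -1 3 -2)² = 7/429, sgn +1
I_A²/I_B² = (18/1001)/(7/429) = 54/49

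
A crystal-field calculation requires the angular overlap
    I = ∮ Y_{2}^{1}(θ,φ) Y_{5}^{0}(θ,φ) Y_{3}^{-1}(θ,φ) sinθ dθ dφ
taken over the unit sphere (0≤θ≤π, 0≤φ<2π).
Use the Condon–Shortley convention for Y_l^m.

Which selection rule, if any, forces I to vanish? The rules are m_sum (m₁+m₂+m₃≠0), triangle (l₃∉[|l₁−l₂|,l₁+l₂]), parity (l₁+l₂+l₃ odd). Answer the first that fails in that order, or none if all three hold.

none

azimuthal sum: 1 + 0 − 1 = 0  ✓
3 ≤ 3 ≤ 7 (triangle on l)  ✓
L = 2 + 5 + 3 = 10 (even)  ✓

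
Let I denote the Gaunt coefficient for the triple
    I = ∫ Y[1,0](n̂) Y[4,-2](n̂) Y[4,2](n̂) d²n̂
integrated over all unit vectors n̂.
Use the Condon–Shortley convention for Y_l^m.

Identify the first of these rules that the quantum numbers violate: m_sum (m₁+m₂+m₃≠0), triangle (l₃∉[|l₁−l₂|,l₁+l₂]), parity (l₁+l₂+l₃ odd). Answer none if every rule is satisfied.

parity

azimuthal sum: 0 − 2 + 2 = 0  ✓
3 ≤ 4 ≤ 5 (triangle on l)  ✓
L = 1 + 4 + 4 = 9 (odd)  ✗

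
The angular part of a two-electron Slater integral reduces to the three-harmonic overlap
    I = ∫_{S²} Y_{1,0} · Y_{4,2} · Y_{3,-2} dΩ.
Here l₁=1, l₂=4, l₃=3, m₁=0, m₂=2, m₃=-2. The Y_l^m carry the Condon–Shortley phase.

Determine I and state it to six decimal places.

m-sum 0 ✓  L=8 even ✓  3≤3≤5 ✓
Π(2lᵢ+1) = 3×9×7 = 189
triangle coeff Δ(1,4,3) = 1/252
Σ_t [1,1]: t=1:−1/36 = -1/36
(3j)²=4/63 [(1 4 3; 0 0 0)], sign=+1
Σ_t [1,1]: t=1:−1/120 = -1/120
(3j)²=1/21 [(1 4 3; 0 2 -2)], sign=+1
⇒ 4πI² = 4/7
I = (+1)√(4/7/(4π)) = 0.21324362

0.213244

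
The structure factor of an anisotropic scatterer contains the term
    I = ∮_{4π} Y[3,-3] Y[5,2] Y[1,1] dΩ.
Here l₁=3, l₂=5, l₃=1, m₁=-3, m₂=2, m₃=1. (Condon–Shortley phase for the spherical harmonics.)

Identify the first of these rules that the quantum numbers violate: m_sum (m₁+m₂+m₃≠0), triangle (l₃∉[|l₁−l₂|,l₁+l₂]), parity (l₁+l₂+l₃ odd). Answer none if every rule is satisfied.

azimuthal sum: -3 + 2 + 1 = 0  ✓
2 ≤ 1 ≤ 8 (triangle on l)  ✗
L = 3 + 5 + 1 = 9 (odd)

triangle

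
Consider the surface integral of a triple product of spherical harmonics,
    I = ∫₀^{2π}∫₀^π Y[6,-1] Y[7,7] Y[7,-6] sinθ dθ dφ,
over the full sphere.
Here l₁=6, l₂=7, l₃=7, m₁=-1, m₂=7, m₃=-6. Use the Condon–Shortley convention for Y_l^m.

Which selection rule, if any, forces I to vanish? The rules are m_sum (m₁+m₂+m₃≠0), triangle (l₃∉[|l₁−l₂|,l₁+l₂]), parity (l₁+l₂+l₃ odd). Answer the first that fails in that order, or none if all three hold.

none

Σmᵢ = 0  ✓
l₃∈[|l₁−l₂|,l₁+l₂]=[1,13], have l₃=7  ✓
Σlᵢ = 20 ⇒ even  ✓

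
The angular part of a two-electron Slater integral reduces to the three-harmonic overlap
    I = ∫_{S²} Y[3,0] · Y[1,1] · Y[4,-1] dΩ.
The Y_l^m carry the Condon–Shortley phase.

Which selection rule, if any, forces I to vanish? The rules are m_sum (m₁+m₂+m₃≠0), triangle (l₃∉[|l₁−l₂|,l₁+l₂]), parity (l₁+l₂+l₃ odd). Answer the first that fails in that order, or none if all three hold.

azimuthal sum: 0 + 1 − 1 = 0  ✓
2 ≤ 4 ≤ 4 (triangle on l)  ✓
L = 3 + 1 + 4 = 8 (even)  ✓

none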